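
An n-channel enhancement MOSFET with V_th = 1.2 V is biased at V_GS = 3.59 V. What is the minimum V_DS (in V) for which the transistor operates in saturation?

V_DS,sat = 2.39 V

The boundary between triode and saturation is V_DS = V_GS − V_th = V_ov.
V_ov = 3.59 − 1.2 = 2.39 V.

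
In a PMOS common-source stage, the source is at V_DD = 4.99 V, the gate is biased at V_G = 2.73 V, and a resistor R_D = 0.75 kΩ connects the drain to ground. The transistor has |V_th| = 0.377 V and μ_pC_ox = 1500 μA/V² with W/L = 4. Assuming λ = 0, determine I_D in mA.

V_SG = V_DD − V_G = 4.99 − 2.73 = 2.26 V, so V_ov = 2.26 − 0.377 = 1.88 V.
k_p = μ_pC_ox · (W/L) = 6 mA/V².
Assume saturation: I_D = ½ k_p V_ov² = 0.5 × 6 × 1.88² = 10.6 mA, giving V_SD = V_DD − I_D R_D = 4.99 − 10.6 × 0.75 = -2.99 V.
But -2.99 V < V_ov = 1.88 V, so the device is actually in triode.
In triode I_D = k_p[V_ov V_SD − ½ V_SD²] and I_D = (V_DD − V_SD)/R_D. Equating: 2.25 V_SD² − 9.474 V_SD + 4.99 = 0, giving V_SD = 0.617 V (the root below V_ov).
I_D = (4.99 − 0.617) / 0.75 = 5.83 mA.

I_D = 5.83 mA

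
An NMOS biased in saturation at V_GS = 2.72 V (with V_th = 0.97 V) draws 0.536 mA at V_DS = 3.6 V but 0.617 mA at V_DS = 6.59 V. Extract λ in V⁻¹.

λ = 0.0618 V⁻¹

With V_GS fixed, I_D ∝ (1 + λ V_DS) in saturation, so I_D2/I_D1 = (1 + λ V_DS2)/(1 + λ V_DS1).
0.617/0.536 = 1.151 = (1 + 6.59 λ)/(1 + 3.6 λ).
Solving: λ (I_D1 V_DS2 − I_D2 V_DS1) = I_D2 − I_D1, so λ = (0.617 − 0.536) / (0.536 × 6.59 − 0.617 × 3.6) = 0.081 / 1.31 = 0.0618 V⁻¹.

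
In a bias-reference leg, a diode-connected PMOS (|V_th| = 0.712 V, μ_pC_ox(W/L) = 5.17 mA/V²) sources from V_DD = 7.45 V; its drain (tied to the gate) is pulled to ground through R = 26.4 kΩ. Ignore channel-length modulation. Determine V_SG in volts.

V_SG = 1.02 V

With gate tied to drain, V_SG = V_SD ≥ V_SG − |V_th|, so the device is in saturation.
KCL at the drain: ½ k_p (V_SG − |V_th|)² = (V_DD − V_SG)/R.
Let x = V_SG − 0.712. Then 68.2 x² + x − 6.738 = 0, giving x = 0.307 V (positive root), so V_SG = 1.02 V.
I_D = (V_DD − V_SG)/R = (7.45 − 1.02) / 26.4 = 0.244 mA.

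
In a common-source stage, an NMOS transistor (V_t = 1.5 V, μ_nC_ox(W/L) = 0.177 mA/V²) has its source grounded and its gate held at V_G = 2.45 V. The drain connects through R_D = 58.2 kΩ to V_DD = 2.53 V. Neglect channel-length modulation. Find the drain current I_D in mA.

V_GS = V_G = 2.45 V, so V_ov = 2.45 − 1.5 = 0.95 V.
Assume saturation: I_D = ½ k_n V_ov² = 0.5 × 0.177 × 0.95² = 0.0799 mA, giving V_DS = V_DD − I_D R_D = 2.53 − 0.0799 × 58.2 = -2.12 V.
But -2.12 V < V_ov = 0.95 V, so the device is actually in triode.
In triode I_D = k_n[V_ov V_DS − ½ V_DS²] and I_D = (V_DD − V_DS)/R_D. Equating: 5.15 V_DS² − 10.79 V_DS + 2.53 = 0, giving V_DS = 0.269 V (the root below V_ov).
I_D = (2.53 − 0.269) / 58.2 = 0.0388 mA.

I_D = 0.0388 mA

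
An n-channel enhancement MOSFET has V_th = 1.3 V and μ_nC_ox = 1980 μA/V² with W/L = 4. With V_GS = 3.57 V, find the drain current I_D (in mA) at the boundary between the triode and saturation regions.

I_D = 20.4 mA

At the boundary V_DS = V_ov = V_GS − V_th = 3.57 − 1.3 = 2.27 V.
k_n = μ_nC_ox · (W/L) = 7.92 mA/V².
I_D = ½ k_n V_ov² = 0.5 × 7.92 × 2.27² = 20.4 mA.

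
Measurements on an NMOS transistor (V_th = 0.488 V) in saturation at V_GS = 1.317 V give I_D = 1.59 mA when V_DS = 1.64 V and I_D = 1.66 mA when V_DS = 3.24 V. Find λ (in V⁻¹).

λ = 0.0288 V⁻¹

With V_GS fixed, I_D ∝ (1 + λ V_DS) in saturation, so I_D2/I_D1 = (1 + λ V_DS2)/(1 + λ V_DS1).
1.66/1.59 = 1.044 = (1 + 3.24 λ)/(1 + 1.64 λ).
Solving: λ (I_D1 V_DS2 − I_D2 V_DS1) = I_D2 − I_D1, so λ = (1.66 − 1.59) / (1.59 × 3.24 − 1.66 × 1.64) = 0.07 / 2.43 = 0.0288 V⁻¹.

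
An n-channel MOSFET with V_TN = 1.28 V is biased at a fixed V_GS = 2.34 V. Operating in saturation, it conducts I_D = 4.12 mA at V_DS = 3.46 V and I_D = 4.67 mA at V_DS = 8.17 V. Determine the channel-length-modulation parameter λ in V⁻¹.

λ = 0.0314 V⁻¹

With V_GS fixed, I_D ∝ (1 + λ V_DS) in saturation, so I_D2/I_D1 = (1 + λ V_DS2)/(1 + λ V_DS1).
4.67/4.12 = 1.133 = (1 + 8.17 λ)/(1 + 3.46 λ).
Solving: λ (I_D1 V_DS2 − I_D2 V_DS1) = I_D2 − I_D1, so λ = (4.67 − 4.12) / (4.12 × 8.17 − 4.67 × 3.46) = 0.55 / 17.5 = 0.0314 V⁻¹.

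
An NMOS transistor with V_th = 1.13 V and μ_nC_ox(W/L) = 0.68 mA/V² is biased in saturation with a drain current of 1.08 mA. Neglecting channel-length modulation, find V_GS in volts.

In saturation I_D = ½ k_n (V_GS − V_th)², so V_GS − V_th = √(2 I_D / k_n) = √(2 × 1.08 / 0.68) = 1.78 V.
V_GS = 1.13 + 1.78 = 2.91 V.

V_GS = 2.91 V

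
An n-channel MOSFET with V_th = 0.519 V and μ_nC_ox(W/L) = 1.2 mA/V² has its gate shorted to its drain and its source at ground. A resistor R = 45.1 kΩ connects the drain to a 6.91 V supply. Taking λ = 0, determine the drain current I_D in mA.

I_D = 0.131 mA

With gate tied to drain, V_GS = V_DS ≥ V_GS − V_th, so the device is in saturation.
KCL at the drain: ½ k_n (V_GS − V_th)² = (V_DD − V_GS)/R.
Let x = V_GS − 0.519. Then 27.1 x² + x − 6.391 = 0, giving x = 0.468 V (positive root), so V_GS = 0.987 V.
I_D = (V_DD − V_GS)/R = (6.91 − 0.987) / 45.1 = 0.131 mA.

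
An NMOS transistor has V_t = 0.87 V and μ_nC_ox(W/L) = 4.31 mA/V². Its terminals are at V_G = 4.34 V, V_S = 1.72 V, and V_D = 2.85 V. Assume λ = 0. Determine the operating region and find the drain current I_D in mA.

V_GS = V_G − V_S = 4.34 − 1.72 = 2.62 V; V_DS = V_D − V_S = 2.85 − 1.72 = 1.13 V.
V_ov = V_GS − V_t = 2.62 − 0.87 = 1.75 V.
Since V_DS = 1.13 V < V_ov = 1.75 V, the device is in the triode region.
I_D = k_n [V_ov · V_DS − ½ V_DS²] = 4.31 × [1.75 × 1.13 − 0.5 × 1.13²] = 5.77 mA.

Triode; I_D = 5.77 mA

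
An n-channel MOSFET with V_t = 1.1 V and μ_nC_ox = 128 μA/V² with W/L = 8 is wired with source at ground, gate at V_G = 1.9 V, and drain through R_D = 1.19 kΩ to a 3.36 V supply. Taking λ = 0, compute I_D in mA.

V_GS = V_G = 1.9 V, so V_ov = 1.9 − 1.1 = 0.8 V.
k_n = μ_nC_ox · (W/L) = 1.024 mA/V².
Assume saturation: I_D = ½ k_n V_ov² = 0.5 × 1.024 × 0.8² = 0.328 mA, giving V_DS = V_DD − I_D R_D = 3.36 − 0.328 × 1.19 = 2.97 V.
V_DS = 2.97 V ≥ V_ov = 0.8 V, confirming saturation.

I_D = 0.328 mA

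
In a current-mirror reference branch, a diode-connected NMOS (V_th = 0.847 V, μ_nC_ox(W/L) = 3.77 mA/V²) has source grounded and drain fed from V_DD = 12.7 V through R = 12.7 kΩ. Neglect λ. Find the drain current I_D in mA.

With gate tied to drain, V_GS = V_DS ≥ V_GS − V_th, so the device is in saturation.
KCL at the drain: ½ k_n (V_GS − V_th)² = (V_DD − V_GS)/R.
Let x = V_GS − 0.847. Then 23.9 x² + x − 11.85 = 0, giving x = 0.683 V (positive root), so V_GS = 1.53 V.
I_D = (V_DD − V_GS)/R = (12.7 − 1.53) / 12.7 = 0.88 mA.

I_D = 0.880 mA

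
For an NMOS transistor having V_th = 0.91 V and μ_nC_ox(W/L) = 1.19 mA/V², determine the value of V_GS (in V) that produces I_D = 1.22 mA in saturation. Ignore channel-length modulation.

V_GS = 2.34 V

In saturation I_D = ½ k_n (V_GS − V_th)², so V_GS − V_th = √(2 I_D / k_n) = √(2 × 1.22 / 1.19) = 1.43 V.
V_GS = 0.91 + 1.43 = 2.34 V.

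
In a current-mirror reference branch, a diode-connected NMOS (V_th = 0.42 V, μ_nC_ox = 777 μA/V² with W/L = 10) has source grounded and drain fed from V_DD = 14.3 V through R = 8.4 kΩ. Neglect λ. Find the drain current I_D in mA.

I_D = 1.58 mA

With gate tied to drain, V_GS = V_DS ≥ V_GS − V_th, so the device is in saturation.
k_n = μ_nC_ox · (W/L) = 7.77 mA/V².
KCL at the drain: ½ k_n (V_GS − V_th)² = (V_DD − V_GS)/R.
Let x = V_GS − 0.42. Then 32.6 x² + x − 13.88 = 0, giving x = 0.637 V (positive root), so V_GS = 1.06 V.
I_D = (V_DD − V_GS)/R = (14.3 − 1.06) / 8.4 = 1.58 mA.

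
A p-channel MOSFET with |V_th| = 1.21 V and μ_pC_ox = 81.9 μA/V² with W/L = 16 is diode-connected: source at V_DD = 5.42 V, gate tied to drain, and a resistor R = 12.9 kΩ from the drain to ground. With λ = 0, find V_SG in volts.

V_SG = 1.86 V

With gate tied to drain, V_SG = V_SD ≥ V_SG − |V_th|, so the device is in saturation.
k_p = μ_pC_ox · (W/L) = 1.31 mA/V².
KCL at the drain: ½ k_p (V_SG − |V_th|)² = (V_DD − V_SG)/R.
Let x = V_SG − 1.21. Then 8.45 x² + x − 4.21 = 0, giving x = 0.649 V (positive root), so V_SG = 1.86 V.
I_D = (V_DD − V_SG)/R = (5.42 − 1.86) / 12.9 = 0.276 mA.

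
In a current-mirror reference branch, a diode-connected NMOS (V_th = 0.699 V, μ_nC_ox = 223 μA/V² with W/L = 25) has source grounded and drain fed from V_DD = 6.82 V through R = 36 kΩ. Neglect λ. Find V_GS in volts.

With gate tied to drain, V_GS = V_DS ≥ V_GS − V_th, so the device is in saturation.
k_n = μ_nC_ox · (W/L) = 5.575 mA/V².
KCL at the drain: ½ k_n (V_GS − V_th)² = (V_DD − V_GS)/R.
Let x = V_GS − 0.699. Then 100 x² + x − 6.121 = 0, giving x = 0.242 V (positive root), so V_GS = 0.941 V.
I_D = (V_DD − V_GS)/R = (6.82 − 0.941) / 36 = 0.163 mA.

V_GS = 0.941 V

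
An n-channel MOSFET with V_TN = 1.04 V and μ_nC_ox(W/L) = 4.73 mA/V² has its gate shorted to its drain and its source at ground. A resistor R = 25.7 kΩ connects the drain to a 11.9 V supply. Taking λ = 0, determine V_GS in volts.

With gate tied to drain, V_GS = V_DS ≥ V_GS − V_TN, so the device is in saturation.
KCL at the drain: ½ k_n (V_GS − V_TN)² = (V_DD − V_GS)/R.
Let x = V_GS − 1.04. Then 60.8 x² + x − 10.86 = 0, giving x = 0.415 V (positive root), so V_GS = 1.45 V.
I_D = (V_DD − V_GS)/R = (11.9 − 1.45) / 25.7 = 0.406 mA.

V_GS = 1.45 V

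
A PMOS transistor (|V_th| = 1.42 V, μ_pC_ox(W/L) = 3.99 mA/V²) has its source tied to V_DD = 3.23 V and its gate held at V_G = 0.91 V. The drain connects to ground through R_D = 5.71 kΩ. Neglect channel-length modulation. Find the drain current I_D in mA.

I_D = 0.537 mA

V_SG = V_DD − V_G = 3.23 − 0.91 = 2.32 V, so V_ov = 2.32 − 1.42 = 0.9 V.
Assume saturation: I_D = ½ k_p V_ov² = 0.5 × 3.99 × 0.9² = 1.62 mA, giving V_SD = V_DD − I_D R_D = 3.23 − 1.62 × 5.71 = -6 V.
But -6 V < V_ov = 0.9 V, so the device is actually in triode.
In triode I_D = k_p[V_ov V_SD − ½ V_SD²] and I_D = (V_DD − V_SD)/R_D. Equating: 11.4 V_SD² − 21.5 V_SD + 3.23 = 0, giving V_SD = 0.165 V (the root below V_ov).
I_D = (3.23 − 0.165) / 5.71 = 0.537 mA.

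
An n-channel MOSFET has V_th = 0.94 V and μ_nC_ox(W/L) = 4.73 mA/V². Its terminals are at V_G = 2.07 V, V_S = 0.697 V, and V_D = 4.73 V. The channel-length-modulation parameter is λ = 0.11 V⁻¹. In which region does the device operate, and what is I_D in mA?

Saturation; I_D = 0.640 mA

V_GS = V_G − V_S = 2.07 − 0.697 = 1.37 V; V_DS = V_D − V_S = 4.73 − 0.697 = 4.03 V.
V_ov = V_GS − V_th = 1.37 − 0.94 = 0.433 V.
Since V_DS = 4.03 V ≥ V_ov = 0.433 V, the device is in saturation.
I_D = ½ k_n V_ov² (1 + λ V_DS) = 0.5 × 4.73 × 0.433² × (1 + 0.11 × 4.03) = 0.64 mA.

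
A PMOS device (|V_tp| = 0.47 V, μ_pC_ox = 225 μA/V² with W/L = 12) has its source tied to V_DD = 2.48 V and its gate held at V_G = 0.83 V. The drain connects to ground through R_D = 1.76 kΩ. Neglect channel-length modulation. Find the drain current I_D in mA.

V_SG = V_DD − V_G = 2.48 − 0.83 = 1.65 V, so V_ov = 1.65 − 0.47 = 1.18 V.
k_p = μ_pC_ox · (W/L) = 2.7 mA/V².
Assume saturation: I_D = ½ k_p V_ov² = 0.5 × 2.7 × 1.18² = 1.88 mA, giving V_SD = V_DD − I_D R_D = 2.48 − 1.88 × 1.76 = -0.828 V.
But -0.828 V < V_ov = 1.18 V, so the device is actually in triode.
In triode I_D = k_p[V_ov V_SD − ½ V_SD²] and I_D = (V_DD − V_SD)/R_D. Equating: 2.38 V_SD² − 6.607 V_SD + 2.48 = 0, giving V_SD = 0.447 V (the root below V_ov).
I_D = (2.48 − 0.447) / 1.76 = 1.15 mA.

I_D = 1.15 mA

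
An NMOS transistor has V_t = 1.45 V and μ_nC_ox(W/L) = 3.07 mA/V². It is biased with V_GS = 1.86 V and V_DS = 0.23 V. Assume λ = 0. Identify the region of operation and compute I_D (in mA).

V_ov = V_GS − V_t = 1.86 − 1.45 = 0.41 V.
Since V_DS = 0.23 V < V_ov = 0.41 V, the device is in the triode region.
I_D = k_n [V_ov · V_DS − ½ V_DS²] = 3.07 × [0.41 × 0.23 − 0.5 × 0.23²] = 0.208 mA.

Triode; I_D = 0.208 mA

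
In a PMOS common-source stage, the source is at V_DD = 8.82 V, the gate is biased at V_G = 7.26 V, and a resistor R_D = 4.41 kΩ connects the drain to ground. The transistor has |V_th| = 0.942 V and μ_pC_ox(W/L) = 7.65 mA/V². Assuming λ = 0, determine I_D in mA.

I_D = 1.46 mA

V_SG = V_DD − V_G = 8.82 − 7.26 = 1.56 V, so V_ov = 1.56 − 0.942 = 0.618 V.
Assume saturation: I_D = ½ k_p V_ov² = 0.5 × 7.65 × 0.618² = 1.46 mA, giving V_SD = V_DD − I_D R_D = 8.82 − 1.46 × 4.41 = 2.38 V.
V_SD = 2.38 V ≥ V_ov = 0.618 V, confirming saturation.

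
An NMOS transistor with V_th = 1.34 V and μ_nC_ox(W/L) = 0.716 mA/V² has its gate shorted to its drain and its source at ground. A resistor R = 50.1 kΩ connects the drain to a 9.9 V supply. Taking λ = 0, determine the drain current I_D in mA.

I_D = 0.158 mA

With gate tied to drain, V_GS = V_DS ≥ V_GS − V_th, so the device is in saturation.
KCL at the drain: ½ k_n (V_GS − V_th)² = (V_DD − V_GS)/R.
Let x = V_GS − 1.34. Then 17.9 x² + x − 8.56 = 0, giving x = 0.664 V (positive root), so V_GS = 2 V.
I_D = (V_DD − V_GS)/R = (9.9 − 2) / 50.1 = 0.158 mA.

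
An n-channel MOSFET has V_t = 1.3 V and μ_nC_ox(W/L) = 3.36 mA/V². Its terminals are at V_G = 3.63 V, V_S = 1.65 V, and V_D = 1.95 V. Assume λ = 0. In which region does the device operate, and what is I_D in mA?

V_GS = V_G − V_S = 3.63 − 1.65 = 1.98 V; V_DS = V_D − V_S = 1.95 − 1.65 = 0.3 V.
V_ov = V_GS − V_t = 1.98 − 1.3 = 0.68 V.
Since V_DS = 0.3 V < V_ov = 0.68 V, the device is in the triode region.
I_D = k_n [V_ov · V_DS − ½ V_DS²] = 3.36 × [0.68 × 0.3 − 0.5 × 0.3²] = 0.534 mA.

Triode; I_D = 0.534 mA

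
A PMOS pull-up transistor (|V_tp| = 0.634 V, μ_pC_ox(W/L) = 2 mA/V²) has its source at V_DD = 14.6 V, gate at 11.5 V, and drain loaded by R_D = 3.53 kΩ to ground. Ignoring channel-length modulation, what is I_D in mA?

I_D = 3.86 mA

V_SG = V_DD − V_G = 14.6 − 11.5 = 3.1 V, so V_ov = 3.1 − 0.634 = 2.47 V.
Assume saturation: I_D = ½ k_p V_ov² = 0.5 × 2 × 2.47² = 6.08 mA, giving V_SD = V_DD − I_D R_D = 14.6 − 6.08 × 3.53 = -6.87 V.
But -6.87 V < V_ov = 2.47 V, so the device is actually in triode.
In triode I_D = k_p[V_ov V_SD − ½ V_SD²] and I_D = (V_DD − V_SD)/R_D. Equating: 3.53 V_SD² − 18.41 V_SD + 14.6 = 0, giving V_SD = 0.976 V (the root below V_ov).
I_D = (14.6 − 0.976) / 3.53 = 3.86 mA.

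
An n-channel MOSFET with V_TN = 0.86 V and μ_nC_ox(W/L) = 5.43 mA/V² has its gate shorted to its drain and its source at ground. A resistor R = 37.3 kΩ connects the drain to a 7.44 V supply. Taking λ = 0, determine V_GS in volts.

V_GS = 1.11 V

With gate tied to drain, V_GS = V_DS ≥ V_GS − V_TN, so the device is in saturation.
KCL at the drain: ½ k_n (V_GS − V_TN)² = (V_DD − V_GS)/R.
Let x = V_GS − 0.86. Then 101 x² + x − 6.58 = 0, giving x = 0.25 V (positive root), so V_GS = 1.11 V.
I_D = (V_DD − V_GS)/R = (7.44 − 1.11) / 37.3 = 0.17 mA.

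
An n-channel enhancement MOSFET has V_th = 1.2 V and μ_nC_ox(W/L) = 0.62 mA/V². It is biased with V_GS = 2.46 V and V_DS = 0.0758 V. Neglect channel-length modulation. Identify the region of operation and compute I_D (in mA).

Triode; I_D = 0.0574 mA

V_ov = V_GS − V_th = 2.46 − 1.2 = 1.26 V.
Since V_DS = 0.0758 V < V_ov = 1.26 V, the device is in the triode region.
I_D = k_n [V_ov · V_DS − ½ V_DS²] = 0.62 × [1.26 × 0.0758 − 0.5 × 0.0758²] = 0.0574 mA.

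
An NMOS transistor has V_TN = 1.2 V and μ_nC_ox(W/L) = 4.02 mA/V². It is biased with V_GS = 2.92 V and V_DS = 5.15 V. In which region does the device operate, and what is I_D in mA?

Saturation; I_D = 5.95 mA

V_ov = V_GS − V_TN = 2.92 − 1.2 = 1.72 V.
Since V_DS = 5.15 V ≥ V_ov = 1.72 V, the device is in saturation.
I_D = ½ k_n V_ov² = 0.5 × 4.02 × 1.72² = 5.95 mA.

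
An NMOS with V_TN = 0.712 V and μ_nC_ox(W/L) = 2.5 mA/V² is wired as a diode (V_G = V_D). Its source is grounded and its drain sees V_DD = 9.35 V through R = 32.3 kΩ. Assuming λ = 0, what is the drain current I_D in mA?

I_D = 0.253 mA

With gate tied to drain, V_GS = V_DS ≥ V_GS − V_TN, so the device is in saturation.
KCL at the drain: ½ k_n (V_GS − V_TN)² = (V_DD − V_GS)/R.
Let x = V_GS − 0.712. Then 40.4 x² + x − 8.638 = 0, giving x = 0.45 V (positive root), so V_GS = 1.16 V.
I_D = (V_DD − V_GS)/R = (9.35 − 1.16) / 32.3 = 0.253 mA.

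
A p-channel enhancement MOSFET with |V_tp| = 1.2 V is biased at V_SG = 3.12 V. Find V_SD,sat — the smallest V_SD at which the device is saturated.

The boundary between triode and saturation is V_SD = V_SG − |V_tp| = V_ov.
V_ov = 3.12 − 1.2 = 1.92 V.

V_SD,sat = 1.92 V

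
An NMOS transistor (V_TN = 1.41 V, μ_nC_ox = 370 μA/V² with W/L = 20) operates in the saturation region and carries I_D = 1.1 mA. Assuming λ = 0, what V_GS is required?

V_GS = 1.96 V

k_n = μ_nC_ox · (W/L) = 7.4 mA/V².
In saturation I_D = ½ k_n (V_GS − V_TN)², so V_GS − V_TN = √(2 I_D / k_n) = √(2 × 1.1 / 7.4) = 0.545 V.
V_GS = 1.41 + 0.545 = 1.96 V.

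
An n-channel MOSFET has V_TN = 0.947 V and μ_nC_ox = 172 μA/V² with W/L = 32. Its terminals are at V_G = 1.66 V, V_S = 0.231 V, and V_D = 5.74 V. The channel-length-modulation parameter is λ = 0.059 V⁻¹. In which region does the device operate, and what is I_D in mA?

Saturation; I_D = 0.847 mA

V_GS = V_G − V_S = 1.66 − 0.231 = 1.43 V; V_DS = V_D − V_S = 5.74 − 0.231 = 5.51 V.
k_n = μ_nC_ox · (W/L) = 5.504 mA/V².
V_ov = V_GS − V_TN = 1.43 − 0.947 = 0.482 V.
Since V_DS = 5.51 V ≥ V_ov = 0.482 V, the device is in saturation.
I_D = ½ k_n V_ov² (1 + λ V_DS) = 0.5 × 5.504 × 0.482² × (1 + 0.059 × 5.51) = 0.847 mA.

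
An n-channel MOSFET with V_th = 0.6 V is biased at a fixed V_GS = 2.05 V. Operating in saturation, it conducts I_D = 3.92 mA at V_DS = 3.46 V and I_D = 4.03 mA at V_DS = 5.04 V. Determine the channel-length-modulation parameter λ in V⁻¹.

λ = 0.0189 V⁻¹

With V_GS fixed, I_D ∝ (1 + λ V_DS) in saturation, so I_D2/I_D1 = (1 + λ V_DS2)/(1 + λ V_DS1).
4.03/3.92 = 1.028 = (1 + 5.04 λ)/(1 + 3.46 λ).
Solving: λ (I_D1 V_DS2 − I_D2 V_DS1) = I_D2 − I_D1, so λ = (4.03 − 3.92) / (3.92 × 5.04 − 4.03 × 3.46) = 0.11 / 5.81 = 0.0189 V⁻¹.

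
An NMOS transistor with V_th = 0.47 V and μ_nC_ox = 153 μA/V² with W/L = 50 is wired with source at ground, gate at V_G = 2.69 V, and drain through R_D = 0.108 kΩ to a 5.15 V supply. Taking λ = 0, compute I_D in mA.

I_D = 18.9 mA

V_GS = V_G = 2.69 V, so V_ov = 2.69 − 0.47 = 2.22 V.
k_n = μ_nC_ox · (W/L) = 7.65 mA/V².
Assume saturation: I_D = ½ k_n V_ov² = 0.5 × 7.65 × 2.22² = 18.9 mA, giving V_DS = V_DD − I_D R_D = 5.15 − 18.9 × 0.108 = 3.11 V.
V_DS = 3.11 V ≥ V_ov = 2.22 V, confirming saturation.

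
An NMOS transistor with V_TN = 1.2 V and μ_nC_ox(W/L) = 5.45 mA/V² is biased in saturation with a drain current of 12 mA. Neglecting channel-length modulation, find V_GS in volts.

V_GS = 3.30 V

In saturation I_D = ½ k_n (V_GS − V_TN)², so V_GS − V_TN = √(2 I_D / k_n) = √(2 × 12 / 5.45) = 2.1 V.
V_GS = 1.2 + 2.1 = 3.3 V.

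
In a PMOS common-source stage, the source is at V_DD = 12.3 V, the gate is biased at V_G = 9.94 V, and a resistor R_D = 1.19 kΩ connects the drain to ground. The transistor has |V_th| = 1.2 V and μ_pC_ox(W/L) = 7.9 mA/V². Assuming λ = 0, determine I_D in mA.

V_SG = V_DD − V_G = 12.3 − 9.94 = 2.36 V, so V_ov = 2.36 − 1.2 = 1.16 V.
Assume saturation: I_D = ½ k_p V_ov² = 0.5 × 7.9 × 1.16² = 5.32 mA, giving V_SD = V_DD − I_D R_D = 12.3 − 5.32 × 1.19 = 5.98 V.
V_SD = 5.98 V ≥ V_ov = 1.16 V, confirming saturation.

I_D = 5.32 mA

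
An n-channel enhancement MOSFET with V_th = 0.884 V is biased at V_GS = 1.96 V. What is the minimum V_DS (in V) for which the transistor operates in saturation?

The boundary between triode and saturation is V_DS = V_GS − V_th = V_ov.
V_ov = 1.96 − 0.884 = 1.08 V.

V_DS,sat = 1.08 V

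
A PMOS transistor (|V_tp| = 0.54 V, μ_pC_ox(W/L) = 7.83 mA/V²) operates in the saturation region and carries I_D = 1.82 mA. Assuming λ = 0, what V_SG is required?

V_SG = 1.22 V

In saturation I_D = ½ k_p (V_SG − |V_tp|)², so V_SG − |V_tp| = √(2 I_D / k_p) = √(2 × 1.82 / 7.83) = 0.682 V.
V_SG = 0.54 + 0.682 = 1.22 V.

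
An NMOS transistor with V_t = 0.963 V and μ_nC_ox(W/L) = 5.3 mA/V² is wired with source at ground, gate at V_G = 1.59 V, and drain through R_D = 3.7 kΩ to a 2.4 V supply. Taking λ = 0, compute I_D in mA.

V_GS = V_G = 1.59 V, so V_ov = 1.59 − 0.963 = 0.627 V.
Assume saturation: I_D = ½ k_n V_ov² = 0.5 × 5.3 × 0.627² = 1.04 mA, giving V_DS = V_DD − I_D R_D = 2.4 − 1.04 × 3.7 = -1.45 V.
But -1.45 V < V_ov = 0.627 V, so the device is actually in triode.
In triode I_D = k_n[V_ov V_DS − ½ V_DS²] and I_D = (V_DD − V_DS)/R_D. Equating: 9.8 V_DS² − 13.3 V_DS + 2.4 = 0, giving V_DS = 0.214 V (the root below V_ov).
I_D = (2.4 − 0.214) / 3.7 = 0.591 mA.

I_D = 0.591 mA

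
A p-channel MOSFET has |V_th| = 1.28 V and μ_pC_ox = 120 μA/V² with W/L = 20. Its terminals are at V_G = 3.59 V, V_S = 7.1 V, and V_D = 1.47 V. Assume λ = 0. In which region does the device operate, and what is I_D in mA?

V_SG = V_S − V_G = 7.1 − 3.59 = 3.51 V; V_SD = V_S − V_D = 7.1 − 1.47 = 5.63 V.
k_p = μ_pC_ox · (W/L) = 2.4 mA/V².
V_ov = V_SG − |V_th| = 3.51 − 1.28 = 2.23 V.
Since V_SD = 5.63 V ≥ V_ov = 2.23 V, the device is in saturation.
I_D = ½ k_p V_ov² = 0.5 × 2.4 × 2.23² = 5.97 mA.

Saturation; I_D = 5.97 mA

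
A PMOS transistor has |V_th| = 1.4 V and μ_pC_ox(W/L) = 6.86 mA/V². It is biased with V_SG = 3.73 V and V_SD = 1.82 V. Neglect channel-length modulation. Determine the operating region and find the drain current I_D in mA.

Triode; I_D = 17.7 mA

V_ov = V_SG − |V_th| = 3.73 − 1.4 = 2.33 V.
Since V_SD = 1.82 V < V_ov = 2.33 V, the device is in the triode region.
I_D = k_p [V_ov · V_SD − ½ V_SD²] = 6.86 × [2.33 × 1.82 − 0.5 × 1.82²] = 17.7 mA.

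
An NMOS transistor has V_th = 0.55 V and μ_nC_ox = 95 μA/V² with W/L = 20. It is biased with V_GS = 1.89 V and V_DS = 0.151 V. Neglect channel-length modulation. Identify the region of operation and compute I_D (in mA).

Triode; I_D = 0.363 mA

k_n = μ_nC_ox · (W/L) = 1.9 mA/V².
V_ov = V_GS − V_th = 1.89 − 0.55 = 1.34 V.
Since V_DS = 0.151 V < V_ov = 1.34 V, the device is in the triode region.
I_D = k_n [V_ov · V_DS − ½ V_DS²] = 1.9 × [1.34 × 0.151 − 0.5 × 0.151²] = 0.363 mA.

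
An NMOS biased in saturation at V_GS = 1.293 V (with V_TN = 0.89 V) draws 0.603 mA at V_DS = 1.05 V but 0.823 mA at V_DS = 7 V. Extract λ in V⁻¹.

λ = 0.0655 V⁻¹

With V_GS fixed, I_D ∝ (1 + λ V_DS) in saturation, so I_D2/I_D1 = (1 + λ V_DS2)/(1 + λ V_DS1).
0.823/0.603 = 1.365 = (1 + 7 λ)/(1 + 1.05 λ).
Solving: λ (I_D1 V_DS2 − I_D2 V_DS1) = I_D2 − I_D1, so λ = (0.823 − 0.603) / (0.603 × 7 − 0.823 × 1.05) = 0.22 / 3.36 = 0.0655 V⁻¹.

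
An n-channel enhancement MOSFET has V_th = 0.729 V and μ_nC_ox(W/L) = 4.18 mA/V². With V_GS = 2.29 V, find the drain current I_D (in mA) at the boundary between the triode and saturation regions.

I_D = 5.09 mA

At the boundary V_DS = V_ov = V_GS − V_th = 2.29 − 0.729 = 1.56 V.
I_D = ½ k_n V_ov² = 0.5 × 4.18 × 1.56² = 5.09 mA.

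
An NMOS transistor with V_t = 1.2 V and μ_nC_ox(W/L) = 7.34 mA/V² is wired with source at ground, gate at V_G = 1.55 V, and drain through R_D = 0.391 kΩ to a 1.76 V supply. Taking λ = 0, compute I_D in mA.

I_D = 0.450 mA

V_GS = V_G = 1.55 V, so V_ov = 1.55 − 1.2 = 0.35 V.
Assume saturation: I_D = ½ k_n V_ov² = 0.5 × 7.34 × 0.35² = 0.45 mA, giving V_DS = V_DD − I_D R_D = 1.76 − 0.45 × 0.391 = 1.58 V.
V_DS = 1.58 V ≥ V_ov = 0.35 V, confirming saturation.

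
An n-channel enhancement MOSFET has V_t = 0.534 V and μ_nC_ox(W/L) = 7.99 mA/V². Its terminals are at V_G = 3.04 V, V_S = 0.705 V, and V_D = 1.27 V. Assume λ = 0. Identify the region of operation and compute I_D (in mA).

Triode; I_D = 6.86 mA

V_GS = V_G − V_S = 3.04 − 0.705 = 2.33 V; V_DS = V_D − V_S = 1.27 − 0.705 = 0.565 V.
V_ov = V_GS − V_t = 2.33 − 0.534 = 1.8 V.
Since V_DS = 0.565 V < V_ov = 1.8 V, the device is in the triode region.
I_D = k_n [V_ov · V_DS − ½ V_DS²] = 7.99 × [1.8 × 0.565 − 0.5 × 0.565²] = 6.86 mA.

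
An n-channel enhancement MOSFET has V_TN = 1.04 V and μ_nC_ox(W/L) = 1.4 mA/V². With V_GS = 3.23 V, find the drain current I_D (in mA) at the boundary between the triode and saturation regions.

At the boundary V_DS = V_ov = V_GS − V_TN = 3.23 − 1.04 = 2.19 V.
I_D = ½ k_n V_ov² = 0.5 × 1.4 × 2.19² = 3.36 mA.

I_D = 3.36 mA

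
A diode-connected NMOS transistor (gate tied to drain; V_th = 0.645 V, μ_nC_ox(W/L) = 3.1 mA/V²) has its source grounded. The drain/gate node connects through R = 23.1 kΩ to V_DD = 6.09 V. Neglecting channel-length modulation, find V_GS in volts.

V_GS = 1.02 V

With gate tied to drain, V_GS = V_DS ≥ V_GS − V_th, so the device is in saturation.
KCL at the drain: ½ k_n (V_GS − V_th)² = (V_DD − V_GS)/R.
Let x = V_GS − 0.645. Then 35.8 x² + x − 5.445 = 0, giving x = 0.376 V (positive root), so V_GS = 1.02 V.
I_D = (V_DD − V_GS)/R = (6.09 − 1.02) / 23.1 = 0.219 mA.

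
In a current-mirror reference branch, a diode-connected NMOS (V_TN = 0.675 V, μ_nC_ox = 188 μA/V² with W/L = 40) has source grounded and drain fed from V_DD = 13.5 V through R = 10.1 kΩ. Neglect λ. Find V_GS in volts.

With gate tied to drain, V_GS = V_DS ≥ V_GS − V_TN, so the device is in saturation.
k_n = μ_nC_ox · (W/L) = 7.52 mA/V².
KCL at the drain: ½ k_n (V_GS − V_TN)² = (V_DD − V_GS)/R.
Let x = V_GS − 0.675. Then 38 x² + x − 12.82 = 0, giving x = 0.568 V (positive root), so V_GS = 1.24 V.
I_D = (V_DD − V_GS)/R = (13.5 − 1.24) / 10.1 = 1.21 mA.

V_GS = 1.24 V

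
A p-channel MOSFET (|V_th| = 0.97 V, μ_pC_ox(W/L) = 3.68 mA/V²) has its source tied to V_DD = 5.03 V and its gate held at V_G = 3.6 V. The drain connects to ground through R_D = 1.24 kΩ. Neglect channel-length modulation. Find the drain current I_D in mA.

V_SG = V_DD − V_G = 5.03 − 3.6 = 1.43 V, so V_ov = 1.43 − 0.97 = 0.46 V.
Assume saturation: I_D = ½ k_p V_ov² = 0.5 × 3.68 × 0.46² = 0.389 mA, giving V_SD = V_DD − I_D R_D = 5.03 − 0.389 × 1.24 = 4.55 V.
V_SD = 4.55 V ≥ V_ov = 0.46 V, confirming saturation.

I_D = 0.389 mA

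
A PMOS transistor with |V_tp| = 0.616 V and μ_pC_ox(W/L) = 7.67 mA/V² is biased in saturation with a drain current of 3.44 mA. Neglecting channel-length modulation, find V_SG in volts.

V_SG = 1.56 V

In saturation I_D = ½ k_p (V_SG − |V_tp|)², so V_SG − |V_tp| = √(2 I_D / k_p) = √(2 × 3.44 / 7.67) = 0.947 V.
V_SG = 0.616 + 0.947 = 1.56 V.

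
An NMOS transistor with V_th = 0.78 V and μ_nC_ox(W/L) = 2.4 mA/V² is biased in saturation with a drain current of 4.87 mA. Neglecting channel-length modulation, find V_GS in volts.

In saturation I_D = ½ k_n (V_GS − V_th)², so V_GS − V_th = √(2 I_D / k_n) = √(2 × 4.87 / 2.4) = 2.01 V.
V_GS = 0.78 + 2.01 = 2.79 V.

V_GS = 2.79 V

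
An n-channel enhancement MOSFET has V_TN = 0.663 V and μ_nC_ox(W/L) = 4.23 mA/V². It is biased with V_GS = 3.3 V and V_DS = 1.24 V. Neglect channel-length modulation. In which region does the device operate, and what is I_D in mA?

Triode; I_D = 10.6 mA

V_ov = V_GS − V_TN = 3.3 − 0.663 = 2.64 V.
Since V_DS = 1.24 V < V_ov = 2.64 V, the device is in the triode region.
I_D = k_n [V_ov · V_DS − ½ V_DS²] = 4.23 × [2.64 × 1.24 − 0.5 × 1.24²] = 10.6 mA.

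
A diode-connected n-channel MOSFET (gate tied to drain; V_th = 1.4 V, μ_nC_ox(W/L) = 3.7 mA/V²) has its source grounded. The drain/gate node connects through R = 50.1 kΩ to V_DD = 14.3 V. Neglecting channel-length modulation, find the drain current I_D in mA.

I_D = 0.250 mA

With gate tied to drain, V_GS = V_DS ≥ V_GS − V_th, so the device is in saturation.
KCL at the drain: ½ k_n (V_GS − V_th)² = (V_DD − V_GS)/R.
Let x = V_GS − 1.4. Then 92.7 x² + x − 12.9 = 0, giving x = 0.368 V (positive root), so V_GS = 1.77 V.
I_D = (V_DD − V_GS)/R = (14.3 − 1.77) / 50.1 = 0.25 mA.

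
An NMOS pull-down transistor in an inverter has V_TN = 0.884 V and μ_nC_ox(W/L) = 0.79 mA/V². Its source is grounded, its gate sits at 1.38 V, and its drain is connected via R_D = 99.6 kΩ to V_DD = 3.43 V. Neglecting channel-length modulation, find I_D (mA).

V_GS = V_G = 1.38 V, so V_ov = 1.38 − 0.884 = 0.496 V.
Assume saturation: I_D = ½ k_n V_ov² = 0.5 × 0.79 × 0.496² = 0.0972 mA, giving V_DS = V_DD − I_D R_D = 3.43 − 0.0972 × 99.6 = -6.25 V.
But -6.25 V < V_ov = 0.496 V, so the device is actually in triode.
In triode I_D = k_n[V_ov V_DS − ½ V_DS²] and I_D = (V_DD − V_DS)/R_D. Equating: 39.3 V_DS² − 40.03 V_DS + 3.43 = 0, giving V_DS = 0.0945 V (the root below V_ov).
I_D = (3.43 − 0.0945) / 99.6 = 0.0335 mA.

I_D = 0.0335 mA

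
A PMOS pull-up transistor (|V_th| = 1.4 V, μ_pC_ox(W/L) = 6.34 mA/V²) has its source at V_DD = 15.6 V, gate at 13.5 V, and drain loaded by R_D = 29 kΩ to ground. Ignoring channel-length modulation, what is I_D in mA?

I_D = 0.533 mA

V_SG = V_DD − V_G = 15.6 − 13.5 = 2.1 V, so V_ov = 2.1 − 1.4 = 0.7 V.
Assume saturation: I_D = ½ k_p V_ov² = 0.5 × 6.34 × 0.7² = 1.55 mA, giving V_SD = V_DD − I_D R_D = 15.6 − 1.55 × 29 = -29.4 V.
But -29.4 V < V_ov = 0.7 V, so the device is actually in triode.
In triode I_D = k_p[V_ov V_SD − ½ V_SD²] and I_D = (V_DD − V_SD)/R_D. Equating: 91.9 V_SD² − 129.7 V_SD + 15.6 = 0, giving V_SD = 0.133 V (the root below V_ov).
I_D = (15.6 − 0.133) / 29 = 0.533 mA.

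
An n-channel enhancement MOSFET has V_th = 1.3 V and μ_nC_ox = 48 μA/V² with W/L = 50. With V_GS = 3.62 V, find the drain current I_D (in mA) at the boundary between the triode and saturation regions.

At the boundary V_DS = V_ov = V_GS − V_th = 3.62 − 1.3 = 2.32 V.
k_n = μ_nC_ox · (W/L) = 2.4 mA/V².
I_D = ½ k_n V_ov² = 0.5 × 2.4 × 2.32² = 6.46 mA.

I_D = 6.46 mA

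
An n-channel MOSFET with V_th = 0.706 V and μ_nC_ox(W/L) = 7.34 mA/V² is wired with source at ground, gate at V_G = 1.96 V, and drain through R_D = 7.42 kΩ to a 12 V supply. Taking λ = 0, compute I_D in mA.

I_D = 1.59 mA

V_GS = V_G = 1.96 V, so V_ov = 1.96 − 0.706 = 1.25 V.
Assume saturation: I_D = ½ k_n V_ov² = 0.5 × 7.34 × 1.25² = 5.77 mA, giving V_DS = V_DD − I_D R_D = 12 − 5.77 × 7.42 = -30.8 V.
But -30.8 V < V_ov = 1.25 V, so the device is actually in triode.
In triode I_D = k_n[V_ov V_DS − ½ V_DS²] and I_D = (V_DD − V_DS)/R_D. Equating: 27.2 V_DS² − 69.3 V_DS + 12 = 0, giving V_DS = 0.187 V (the root below V_ov).
I_D = (12 − 0.187) / 7.42 = 1.59 mA.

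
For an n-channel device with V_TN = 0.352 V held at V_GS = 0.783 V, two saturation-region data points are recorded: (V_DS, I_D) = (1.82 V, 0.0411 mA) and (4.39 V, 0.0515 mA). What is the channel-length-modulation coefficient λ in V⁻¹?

λ = 0.120 V⁻¹

With V_GS fixed, I_D ∝ (1 + λ V_DS) in saturation, so I_D2/I_D1 = (1 + λ V_DS2)/(1 + λ V_DS1).
0.0515/0.0411 = 1.253 = (1 + 4.39 λ)/(1 + 1.82 λ).
Solving: λ (I_D1 V_DS2 − I_D2 V_DS1) = I_D2 − I_D1, so λ = (0.0515 − 0.0411) / (0.0411 × 4.39 − 0.0515 × 1.82) = 0.0104 / 0.0867 = 0.12 V⁻¹.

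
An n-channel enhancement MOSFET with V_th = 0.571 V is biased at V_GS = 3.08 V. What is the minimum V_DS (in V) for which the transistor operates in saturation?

The boundary between triode and saturation is V_DS = V_GS − V_th = V_ov.
V_ov = 3.08 − 0.571 = 2.51 V.

V_DS,sat = 2.51 V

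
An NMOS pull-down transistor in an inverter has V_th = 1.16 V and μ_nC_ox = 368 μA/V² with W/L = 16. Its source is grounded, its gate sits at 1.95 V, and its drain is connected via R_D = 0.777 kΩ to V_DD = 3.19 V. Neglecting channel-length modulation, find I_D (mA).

I_D = 1.84 mA

V_GS = V_G = 1.95 V, so V_ov = 1.95 − 1.16 = 0.79 V.
k_n = μ_nC_ox · (W/L) = 5.888 mA/V².
Assume saturation: I_D = ½ k_n V_ov² = 0.5 × 5.888 × 0.79² = 1.84 mA, giving V_DS = V_DD − I_D R_D = 3.19 − 1.84 × 0.777 = 1.76 V.
V_DS = 1.76 V ≥ V_ov = 0.79 V, confirming saturation.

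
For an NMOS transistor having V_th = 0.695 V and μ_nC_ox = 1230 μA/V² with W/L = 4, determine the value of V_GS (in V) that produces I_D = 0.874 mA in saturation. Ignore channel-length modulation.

k_n = μ_nC_ox · (W/L) = 4.92 mA/V².
In saturation I_D = ½ k_n (V_GS − V_th)², so V_GS − V_th = √(2 I_D / k_n) = √(2 × 0.874 / 4.92) = 0.596 V.
V_GS = 0.695 + 0.596 = 1.29 V.

V_GS = 1.29 V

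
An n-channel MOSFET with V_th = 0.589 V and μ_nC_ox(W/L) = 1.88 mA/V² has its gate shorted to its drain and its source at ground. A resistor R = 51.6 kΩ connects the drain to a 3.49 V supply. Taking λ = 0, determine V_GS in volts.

With gate tied to drain, V_GS = V_DS ≥ V_GS − V_th, so the device is in saturation.
KCL at the drain: ½ k_n (V_GS − V_th)² = (V_DD − V_GS)/R.
Let x = V_GS − 0.589. Then 48.5 x² + x − 2.901 = 0, giving x = 0.234 V (positive root), so V_GS = 0.823 V.
I_D = (V_DD − V_GS)/R = (3.49 − 0.823) / 51.6 = 0.0517 mA.

V_GS = 0.823 V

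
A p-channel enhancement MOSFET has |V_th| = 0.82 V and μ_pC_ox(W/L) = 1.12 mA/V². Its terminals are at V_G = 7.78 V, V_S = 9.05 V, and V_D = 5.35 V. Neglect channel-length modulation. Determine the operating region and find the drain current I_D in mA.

Saturation; I_D = 0.113 mA

V_SG = V_S − V_G = 9.05 − 7.78 = 1.27 V; V_SD = V_S − V_D = 9.05 − 5.35 = 3.7 V.
V_ov = V_SG − |V_th| = 1.27 − 0.82 = 0.45 V.
Since V_SD = 3.7 V ≥ V_ov = 0.45 V, the device is in saturation.
I_D = ½ k_p V_ov² = 0.5 × 1.12 × 0.45² = 0.113 mA.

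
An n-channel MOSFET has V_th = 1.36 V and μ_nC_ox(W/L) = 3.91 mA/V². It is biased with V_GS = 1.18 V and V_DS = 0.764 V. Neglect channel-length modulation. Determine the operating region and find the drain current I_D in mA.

V_GS = 1.18 V < V_th = 1.36 V, so the transistor is in cutoff.

Cutoff; I_D = 0 mA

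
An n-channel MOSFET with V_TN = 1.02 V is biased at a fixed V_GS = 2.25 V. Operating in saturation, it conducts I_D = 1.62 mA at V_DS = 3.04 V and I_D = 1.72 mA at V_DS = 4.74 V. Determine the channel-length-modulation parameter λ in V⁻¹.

With V_GS fixed, I_D ∝ (1 + λ V_DS) in saturation, so I_D2/I_D1 = (1 + λ V_DS2)/(1 + λ V_DS1).
1.72/1.62 = 1.062 = (1 + 4.74 λ)/(1 + 3.04 λ).
Solving: λ (I_D1 V_DS2 − I_D2 V_DS1) = I_D2 − I_D1, so λ = (1.72 − 1.62) / (1.62 × 4.74 − 1.72 × 3.04) = 0.1 / 2.45 = 0.0408 V⁻¹.

λ = 0.0408 V⁻¹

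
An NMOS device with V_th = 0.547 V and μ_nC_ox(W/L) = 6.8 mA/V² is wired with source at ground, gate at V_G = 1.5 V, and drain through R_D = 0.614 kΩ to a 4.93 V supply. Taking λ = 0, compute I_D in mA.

V_GS = V_G = 1.5 V, so V_ov = 1.5 − 0.547 = 0.953 V.
Assume saturation: I_D = ½ k_n V_ov² = 0.5 × 6.8 × 0.953² = 3.09 mA, giving V_DS = V_DD − I_D R_D = 4.93 − 3.09 × 0.614 = 3.03 V.
V_DS = 3.03 V ≥ V_ov = 0.953 V, confirming saturation.

I_D = 3.09 mA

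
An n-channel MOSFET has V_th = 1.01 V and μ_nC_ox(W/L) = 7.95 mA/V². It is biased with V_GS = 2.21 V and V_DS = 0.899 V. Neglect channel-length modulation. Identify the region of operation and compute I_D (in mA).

V_ov = V_GS − V_th = 2.21 − 1.01 = 1.2 V.
Since V_DS = 0.899 V < V_ov = 1.2 V, the device is in the triode region.
I_D = k_n [V_ov · V_DS − ½ V_DS²] = 7.95 × [1.2 × 0.899 − 0.5 × 0.899²] = 5.36 mA.

Triode; I_D = 5.36 mA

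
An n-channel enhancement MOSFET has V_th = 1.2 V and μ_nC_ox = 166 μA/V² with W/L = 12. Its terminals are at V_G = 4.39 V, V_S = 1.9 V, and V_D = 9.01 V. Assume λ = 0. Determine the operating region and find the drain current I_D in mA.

Saturation; I_D = 1.66 mA

V_GS = V_G − V_S = 4.39 − 1.9 = 2.49 V; V_DS = V_D − V_S = 9.01 − 1.9 = 7.11 V.
k_n = μ_nC_ox · (W/L) = 1.992 mA/V².
V_ov = V_GS − V_th = 2.49 − 1.2 = 1.29 V.
Since V_DS = 7.11 V ≥ V_ov = 1.29 V, the device is in saturation.
I_D = ½ k_n V_ov² = 0.5 × 1.992 × 1.29² = 1.66 mA.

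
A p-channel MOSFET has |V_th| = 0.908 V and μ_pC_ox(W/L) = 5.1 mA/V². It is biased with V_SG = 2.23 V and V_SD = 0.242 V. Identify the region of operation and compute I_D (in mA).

V_ov = V_SG − |V_th| = 2.23 − 0.908 = 1.32 V.
Since V_SD = 0.242 V < V_ov = 1.32 V, the device is in the triode region.
I_D = k_p [V_ov · V_SD − ½ V_SD²] = 5.1 × [1.32 × 0.242 − 0.5 × 0.242²] = 1.48 mA.

Triode; I_D = 1.48 mA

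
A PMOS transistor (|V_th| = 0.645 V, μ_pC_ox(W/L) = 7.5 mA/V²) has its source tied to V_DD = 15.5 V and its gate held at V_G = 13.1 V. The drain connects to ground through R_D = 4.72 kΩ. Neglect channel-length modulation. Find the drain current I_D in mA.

I_D = 3.23 mA

V_SG = V_DD − V_G = 15.5 − 13.1 = 2.4 V, so V_ov = 2.4 − 0.645 = 1.76 V.
Assume saturation: I_D = ½ k_p V_ov² = 0.5 × 7.5 × 1.76² = 11.6 mA, giving V_SD = V_DD − I_D R_D = 15.5 − 11.6 × 4.72 = -39 V.
But -39 V < V_ov = 1.76 V, so the device is actually in triode.
In triode I_D = k_p[V_ov V_SD − ½ V_SD²] and I_D = (V_DD − V_SD)/R_D. Equating: 17.7 V_SD² − 63.13 V_SD + 15.5 = 0, giving V_SD = 0.265 V (the root below V_ov).
I_D = (15.5 − 0.265) / 4.72 = 3.23 mA.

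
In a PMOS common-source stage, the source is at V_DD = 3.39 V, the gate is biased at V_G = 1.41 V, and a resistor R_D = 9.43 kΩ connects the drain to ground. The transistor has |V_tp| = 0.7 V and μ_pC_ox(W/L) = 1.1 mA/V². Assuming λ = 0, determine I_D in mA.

V_SG = V_DD − V_G = 3.39 − 1.41 = 1.98 V, so V_ov = 1.98 − 0.7 = 1.28 V.
Assume saturation: I_D = ½ k_p V_ov² = 0.5 × 1.1 × 1.28² = 0.901 mA, giving V_SD = V_DD − I_D R_D = 3.39 − 0.901 × 9.43 = -5.11 V.
But -5.11 V < V_ov = 1.28 V, so the device is actually in triode.
In triode I_D = k_p[V_ov V_SD − ½ V_SD²] and I_D = (V_DD − V_SD)/R_D. Equating: 5.19 V_SD² − 14.28 V_SD + 3.39 = 0, giving V_SD = 0.262 V (the root below V_ov).
I_D = (3.39 − 0.262) / 9.43 = 0.332 mA.

I_D = 0.332 mA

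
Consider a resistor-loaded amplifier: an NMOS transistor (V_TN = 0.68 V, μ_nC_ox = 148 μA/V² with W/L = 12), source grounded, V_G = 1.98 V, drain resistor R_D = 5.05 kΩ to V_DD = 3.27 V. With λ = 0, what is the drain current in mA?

V_GS = V_G = 1.98 V, so V_ov = 1.98 − 0.68 = 1.3 V.
k_n = μ_nC_ox · (W/L) = 1.776 mA/V².
Assume saturation: I_D = ½ k_n V_ov² = 0.5 × 1.776 × 1.3² = 1.5 mA, giving V_DS = V_DD − I_D R_D = 3.27 − 1.5 × 5.05 = -4.31 V.
But -4.31 V < V_ov = 1.3 V, so the device is actually in triode.
In triode I_D = k_n[V_ov V_DS − ½ V_DS²] and I_D = (V_DD − V_DS)/R_D. Equating: 4.48 V_DS² − 12.66 V_DS + 3.27 = 0, giving V_DS = 0.288 V (the root below V_ov).
I_D = (3.27 − 0.288) / 5.05 = 0.591 mA.

I_D = 0.591 mA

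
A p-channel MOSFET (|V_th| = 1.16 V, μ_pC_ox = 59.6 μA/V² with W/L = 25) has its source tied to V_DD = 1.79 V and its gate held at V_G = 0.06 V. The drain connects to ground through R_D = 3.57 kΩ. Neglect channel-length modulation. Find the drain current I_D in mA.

V_SG = V_DD − V_G = 1.79 − 0.06 = 1.73 V, so V_ov = 1.73 − 1.16 = 0.57 V.
k_p = μ_pC_ox · (W/L) = 1.49 mA/V².
Assume saturation: I_D = ½ k_p V_ov² = 0.5 × 1.49 × 0.57² = 0.242 mA, giving V_SD = V_DD − I_D R_D = 1.79 − 0.242 × 3.57 = 0.926 V.
V_SD = 0.926 V ≥ V_ov = 0.57 V, confirming saturation.

I_D = 0.242 mA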